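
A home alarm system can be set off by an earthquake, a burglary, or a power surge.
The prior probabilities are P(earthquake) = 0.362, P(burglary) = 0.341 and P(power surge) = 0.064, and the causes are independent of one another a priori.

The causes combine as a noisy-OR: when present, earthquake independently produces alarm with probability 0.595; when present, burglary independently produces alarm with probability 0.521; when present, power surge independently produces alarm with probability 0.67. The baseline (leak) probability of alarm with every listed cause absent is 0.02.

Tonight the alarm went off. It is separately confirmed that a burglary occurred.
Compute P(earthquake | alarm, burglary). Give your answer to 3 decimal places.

Under noisy-OR, P(alarm | causes) = 1 − (1−0.02)·∏(1−qᵢ) over the active causes.
Weight on earthquake=true, given the evidence: 0.274415 + 0.021714 = 0.296129
Denominator P(alarm | burglary): 0.53058*0.638*0.936 + 0.845091*0.638*0.064 + 0.809885*0.362*0.936 + 0.937262*0.362*0.064 = 0.647481
Posterior = 0.296129 / 0.647481 ≈ 0.457

P(earthquake | alarm, burglary) ≈ 0.457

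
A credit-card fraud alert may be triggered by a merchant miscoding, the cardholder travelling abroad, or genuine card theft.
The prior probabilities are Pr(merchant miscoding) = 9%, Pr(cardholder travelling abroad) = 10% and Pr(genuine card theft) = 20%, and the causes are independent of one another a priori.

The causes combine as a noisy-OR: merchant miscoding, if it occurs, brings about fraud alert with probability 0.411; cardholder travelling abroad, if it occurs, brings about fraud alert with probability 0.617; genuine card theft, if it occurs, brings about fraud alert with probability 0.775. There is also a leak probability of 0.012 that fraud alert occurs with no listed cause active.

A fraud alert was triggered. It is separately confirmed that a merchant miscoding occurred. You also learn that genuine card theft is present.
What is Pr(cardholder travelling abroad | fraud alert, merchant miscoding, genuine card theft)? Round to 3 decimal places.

Pr(cardholder travelling abroad | fraud alert, merchant miscoding, genuine card theft) ≈ 0.108

Under noisy-OR, P(fraud alert | causes) = 1 − (1−0.012)·∏(1−qᵢ) over the active causes.
P(fraud alert | merchant miscoding, genuine card theft) = 0.869065×0.9 + 0.949852×0.1 = 0.782158 + 0.094985 = 0.877143
The cardholder travelling abroad-present share is 0.949852×0.1 = 0.094985.
So P(cardholder travelling abroad | fraud alert, merchant miscoding, genuine card theft) = 0.094985/0.877143 ≈ 0.108.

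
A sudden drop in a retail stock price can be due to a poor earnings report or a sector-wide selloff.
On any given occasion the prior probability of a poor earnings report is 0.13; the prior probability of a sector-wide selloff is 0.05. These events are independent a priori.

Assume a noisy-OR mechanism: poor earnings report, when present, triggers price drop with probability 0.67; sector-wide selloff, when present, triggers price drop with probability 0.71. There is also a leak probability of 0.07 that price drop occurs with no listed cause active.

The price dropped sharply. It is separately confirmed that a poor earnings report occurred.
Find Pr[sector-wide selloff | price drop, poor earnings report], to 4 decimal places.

Pr[sector-wide selloff | price drop, poor earnings report] ≈ 0.0647

Under noisy-OR, P(price drop | causes) = 1 − (1−0.07)·∏(1−qᵢ) over the active causes.
Sum P(price drop|·) weighted by the priors over both values of sector-wide selloff:
  P(price drop | poor earnings report) = 0.6931·0.95 + 0.910999·0.05
        = 0.658445 + 0.045550 = 0.703995
The terms with sector-wide selloff present sum to 0.045550, so
  P(sector-wide selloff | price drop, poor earnings report) = 0.045550 / 0.703995 ≈ 0.0647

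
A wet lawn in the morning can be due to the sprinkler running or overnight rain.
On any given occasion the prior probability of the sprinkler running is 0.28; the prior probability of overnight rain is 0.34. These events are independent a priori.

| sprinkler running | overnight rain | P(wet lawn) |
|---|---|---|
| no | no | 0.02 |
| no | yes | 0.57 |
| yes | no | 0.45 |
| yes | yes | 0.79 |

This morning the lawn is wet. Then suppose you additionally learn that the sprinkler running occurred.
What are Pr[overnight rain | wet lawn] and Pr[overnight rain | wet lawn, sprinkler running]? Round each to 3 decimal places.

For the numerator, keep only overnight rain=true terms: 0.139536 + 0.075208 = 0.214744
The normalizing constant is 0.02×0.72×0.66 + 0.57×0.72×0.34 + 0.45×0.28×0.66 + 0.79×0.28×0.34 = 0.307408
Posterior = 0.214744 / 0.307408 ≈ 0.699

Now also conditioning on sprinkler running=true:
For the numerator, keep only overnight rain=true terms: 0.79·0.34 = 0.268600
The normalizing constant is 0.45·0.66 + 0.79·0.34 = 0.565600
Posterior = 0.268600 / 0.565600 ≈ 0.475
The drop from 0.699 to 0.475 is the explaining-away (discounting) effect.

Pr[overnight rain | wet lawn] ≈ 0.699; Pr[overnight rain | wet lawn, sprinkler running] ≈ 0.475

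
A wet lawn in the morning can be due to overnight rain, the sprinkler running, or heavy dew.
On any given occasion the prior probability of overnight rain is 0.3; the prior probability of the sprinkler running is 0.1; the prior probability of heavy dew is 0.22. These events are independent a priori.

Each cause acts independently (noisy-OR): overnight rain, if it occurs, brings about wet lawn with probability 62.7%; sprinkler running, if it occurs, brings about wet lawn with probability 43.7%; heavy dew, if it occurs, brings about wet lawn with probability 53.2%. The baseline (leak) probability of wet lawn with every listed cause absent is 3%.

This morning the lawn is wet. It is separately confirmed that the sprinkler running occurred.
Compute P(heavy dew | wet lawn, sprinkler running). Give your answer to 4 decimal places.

P(heavy dew | wet lawn, sprinkler running) ≈ 0.2865

Under noisy-OR, P(wet lawn | causes) = 1 − (1−0.03)·∏(1−qᵢ) over the active causes.
P(wet lawn | sprinkler running) = 0.45389×0.7×0.78 + 0.744421×0.7×0.22 + 0.796301×0.3×0.78 + 0.904669×0.3×0.22 = 0.247824 + 0.114641 + 0.186334 + 0.059708 = 0.608507
Of this, 0.174349 comes from 0.114641 + 0.059708 (the heavy dew=true cases).
So P(heavy dew | wet lawn, sprinkler running) = 0.174349/0.608507 ≈ 0.2865.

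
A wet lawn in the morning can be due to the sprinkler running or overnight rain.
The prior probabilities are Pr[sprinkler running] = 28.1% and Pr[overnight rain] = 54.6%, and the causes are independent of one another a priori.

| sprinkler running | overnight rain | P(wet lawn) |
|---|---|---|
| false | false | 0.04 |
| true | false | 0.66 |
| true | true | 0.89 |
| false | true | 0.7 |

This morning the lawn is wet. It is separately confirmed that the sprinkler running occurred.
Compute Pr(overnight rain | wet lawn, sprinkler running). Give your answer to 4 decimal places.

P(wet lawn | sprinkler running) = 0.66*0.454 + 0.89*0.546 = 0.299640 + 0.485940 = 0.785580
The overnight rain-present share is 0.89*0.546 = 0.485940.
So P(overnight rain | wet lawn, sprinkler running) = 0.485940/0.785580 ≈ 0.6186.

Pr(overnight rain | wet lawn, sprinkler running) ≈ 0.6186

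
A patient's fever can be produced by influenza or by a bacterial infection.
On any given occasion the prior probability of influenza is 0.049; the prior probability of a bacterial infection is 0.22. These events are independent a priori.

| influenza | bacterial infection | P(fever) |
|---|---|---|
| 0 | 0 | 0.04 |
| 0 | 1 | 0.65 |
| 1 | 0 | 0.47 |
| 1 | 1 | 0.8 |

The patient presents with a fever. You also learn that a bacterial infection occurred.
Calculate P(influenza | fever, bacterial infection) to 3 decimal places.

P(influenza | fever, bacterial infection) ≈ 0.060

P(fever | bacterial infection) = 0.65*0.951 + 0.8*0.049 = 0.618150 + 0.039200 = 0.657350
Of this, 0.039200 comes from 0.8*0.049 (the influenza=true cases).
So P(influenza | fever, bacterial infection) = 0.039200/0.657350 ≈ 0.060.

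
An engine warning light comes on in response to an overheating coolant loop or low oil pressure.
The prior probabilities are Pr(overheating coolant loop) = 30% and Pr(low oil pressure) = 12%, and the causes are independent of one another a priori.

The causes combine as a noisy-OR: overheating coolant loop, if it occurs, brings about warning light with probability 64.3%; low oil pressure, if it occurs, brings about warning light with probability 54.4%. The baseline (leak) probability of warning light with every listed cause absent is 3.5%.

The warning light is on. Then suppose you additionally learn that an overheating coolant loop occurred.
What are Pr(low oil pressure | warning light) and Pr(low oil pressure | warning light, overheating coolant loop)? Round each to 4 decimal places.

Pr(low oil pressure | warning light) ≈ 0.2845; Pr(low oil pressure | warning light, overheating coolant loop) ≈ 0.1492

Under noisy-OR, P(warning light | causes) = 1 − (1−0.035)·∏(1−qᵢ) over the active causes.
Sum P(warning light|·) weighted by the priors over the 4 (overheating coolant loop, low oil pressure) configurations:
  P(warning light) = 0.035*0.7*0.88 + 0.55996*0.7*0.12 + 0.655495*0.3*0.88 + 0.842906*0.3*0.12
        = 0.021560 + 0.047037 + 0.173051 + 0.030345 = 0.271993
Configurations with low oil pressure contribute 0.077382, so
  P(low oil pressure | warning light) = 0.077382 / 0.271993 ≈ 0.2845

With the extra evidence:
Numerator (weight on configurations with low oil pressure): 0.842906*0.12 = 0.101149
The normalizing constant is 0.655495*0.88 + 0.842906*0.12 = 0.677985
P(low oil pressure | warning light, overheating coolant loop) = 0.101149/0.677985 ≈ 0.1492
The drop from 0.2845 to 0.1492 is the explaining-away (discounting) effect.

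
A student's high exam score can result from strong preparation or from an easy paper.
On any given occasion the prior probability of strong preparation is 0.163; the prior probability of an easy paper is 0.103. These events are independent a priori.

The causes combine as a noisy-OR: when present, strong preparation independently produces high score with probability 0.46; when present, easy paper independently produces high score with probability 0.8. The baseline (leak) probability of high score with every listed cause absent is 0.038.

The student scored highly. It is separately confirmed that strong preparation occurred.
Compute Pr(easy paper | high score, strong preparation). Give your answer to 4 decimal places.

Under noisy-OR, P(high score | causes) = 1 − (1−0.038)·∏(1−qᵢ) over the active causes.
P(high score | strong preparation) = 0.48052*0.897 + 0.896104*0.103 = 0.431026 + 0.092299 = 0.523325
The easy paper-present share is 0.896104*0.103 = 0.092299.
P(easy paper | high score, strong preparation) = 0.092299 / 0.523325 ≈ 0.1764

Pr(easy paper | high score, strong preparation) ≈ 0.1764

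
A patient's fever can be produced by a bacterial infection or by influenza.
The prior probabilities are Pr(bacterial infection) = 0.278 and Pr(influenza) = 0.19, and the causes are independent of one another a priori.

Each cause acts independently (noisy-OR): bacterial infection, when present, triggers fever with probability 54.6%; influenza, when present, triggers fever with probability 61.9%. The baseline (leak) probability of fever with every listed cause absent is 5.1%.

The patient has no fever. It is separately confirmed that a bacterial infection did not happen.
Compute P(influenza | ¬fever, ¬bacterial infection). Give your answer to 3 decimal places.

Under noisy-OR, P(fever | causes) = 1 − (1−0.051)·∏(1−qᵢ) over the active causes.
Numerator (weight on configurations with influenza): 0.361569·0.19 = 0.068698
Normalizer over all consistent configurations: 0.949·0.81 + 0.361569·0.19 = 0.837388
Posterior = 0.068698 / 0.837388 ≈ 0.082

P(influenza | ¬fever, ¬bacterial infection) ≈ 0.082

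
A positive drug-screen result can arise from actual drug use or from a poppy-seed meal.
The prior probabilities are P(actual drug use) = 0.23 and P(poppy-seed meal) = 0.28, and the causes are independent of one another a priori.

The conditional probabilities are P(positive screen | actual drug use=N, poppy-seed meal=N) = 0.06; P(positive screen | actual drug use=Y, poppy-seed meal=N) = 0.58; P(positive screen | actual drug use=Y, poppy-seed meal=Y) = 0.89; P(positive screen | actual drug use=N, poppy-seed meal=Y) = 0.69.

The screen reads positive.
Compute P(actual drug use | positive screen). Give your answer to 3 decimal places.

Weight on actual drug use=true, given the evidence: 0.096048 + 0.057316 = 0.153364
Normalizer over all consistent configurations: 0.06*0.77*0.72 + 0.69*0.77*0.28 + 0.58*0.23*0.72 + 0.89*0.23*0.28 = 0.335392
Posterior = 0.153364 / 0.335392 ≈ 0.457

P(actual drug use | positive screen) ≈ 0.457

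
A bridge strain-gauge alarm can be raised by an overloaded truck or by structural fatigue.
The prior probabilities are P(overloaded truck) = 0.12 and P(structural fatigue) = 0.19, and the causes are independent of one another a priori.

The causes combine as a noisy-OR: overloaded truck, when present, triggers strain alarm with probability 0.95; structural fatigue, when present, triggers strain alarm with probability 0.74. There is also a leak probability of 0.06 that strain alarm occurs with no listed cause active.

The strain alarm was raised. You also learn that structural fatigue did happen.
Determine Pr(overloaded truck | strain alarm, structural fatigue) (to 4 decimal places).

Pr(overloaded truck | strain alarm, structural fatigue) ≈ 0.1513

Under noisy-OR, P(strain alarm | causes) = 1 − (1−0.06)·∏(1−qᵢ) over the active causes.
Sum P(strain alarm|·) weighted by the priors over both values of overloaded truck:
  P(strain alarm | structural fatigue) = 0.7556*0.88 + 0.98778*0.12
        = 0.664928 + 0.118534 = 0.783462
Configurations with overloaded truck contribute 0.118534, so
  P(overloaded truck | strain alarm, structural fatigue) = 0.118534 / 0.783462 ≈ 0.1513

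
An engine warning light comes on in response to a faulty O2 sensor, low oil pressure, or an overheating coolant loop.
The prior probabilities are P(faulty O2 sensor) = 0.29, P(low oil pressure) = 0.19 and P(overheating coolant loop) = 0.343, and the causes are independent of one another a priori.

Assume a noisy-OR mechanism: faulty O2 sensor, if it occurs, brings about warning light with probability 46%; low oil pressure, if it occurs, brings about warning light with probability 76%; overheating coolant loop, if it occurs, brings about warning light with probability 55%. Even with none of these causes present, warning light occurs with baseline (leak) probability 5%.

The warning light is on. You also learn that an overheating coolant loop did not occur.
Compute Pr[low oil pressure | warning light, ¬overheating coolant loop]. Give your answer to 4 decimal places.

Under noisy-OR, P(warning light | causes) = 1 − (1−0.05)·∏(1−qᵢ) over the active causes.
P(warning light | ¬overheating coolant loop) = 0.05*0.71*0.81 + 0.772*0.71*0.19 + 0.487*0.29*0.81 + 0.87688*0.29*0.19 = 0.028755 + 0.104143 + 0.114396 + 0.048316 = 0.295610
Restricting to configurations with low oil pressure present: 0.104143 + 0.048316 = 0.152459.
P(low oil pressure | warning light, ¬overheating coolant loop) = 0.152459 / 0.295610 ≈ 0.5157

Pr[low oil pressure | warning light, ¬overheating coolant loop] ≈ 0.5157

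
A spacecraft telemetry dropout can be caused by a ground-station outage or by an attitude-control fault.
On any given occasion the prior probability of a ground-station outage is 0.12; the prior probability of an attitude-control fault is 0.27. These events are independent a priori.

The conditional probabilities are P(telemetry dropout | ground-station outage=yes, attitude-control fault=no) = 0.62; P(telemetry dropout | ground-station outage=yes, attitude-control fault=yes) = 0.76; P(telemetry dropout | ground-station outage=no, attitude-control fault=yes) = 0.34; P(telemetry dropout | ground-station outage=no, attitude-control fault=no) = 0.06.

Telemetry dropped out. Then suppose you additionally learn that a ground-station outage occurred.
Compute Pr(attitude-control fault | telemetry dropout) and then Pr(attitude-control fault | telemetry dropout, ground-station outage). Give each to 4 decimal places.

Pr(attitude-control fault | telemetry dropout) ≈ 0.5317; Pr(attitude-control fault | telemetry dropout, ground-station outage) ≈ 0.3119

Sum P(telemetry dropout|·) weighted by the priors over the 4 (ground-station outage, attitude-control fault) configurations:
  P(telemetry dropout) = 0.06·0.88·0.73 + 0.34·0.88·0.27 + 0.62·0.12·0.73 + 0.76·0.12·0.27
        = 0.038544 + 0.080784 + 0.054312 + 0.024624 = 0.198264
The terms with attitude-control fault present sum to 0.105408, so
  P(attitude-control fault | telemetry dropout) = 0.105408 / 0.198264 ≈ 0.5317

Now condition on the additional information:
Weight on attitude-control fault=true, given the evidence: 0.76×0.27 = 0.205200
Denominator P(telemetry dropout | ground-station outage): 0.62×0.73 + 0.76×0.27 = 0.657800
P(attitude-control fault | telemetry dropout, ground-station outage) = 0.205200/0.657800 ≈ 0.3119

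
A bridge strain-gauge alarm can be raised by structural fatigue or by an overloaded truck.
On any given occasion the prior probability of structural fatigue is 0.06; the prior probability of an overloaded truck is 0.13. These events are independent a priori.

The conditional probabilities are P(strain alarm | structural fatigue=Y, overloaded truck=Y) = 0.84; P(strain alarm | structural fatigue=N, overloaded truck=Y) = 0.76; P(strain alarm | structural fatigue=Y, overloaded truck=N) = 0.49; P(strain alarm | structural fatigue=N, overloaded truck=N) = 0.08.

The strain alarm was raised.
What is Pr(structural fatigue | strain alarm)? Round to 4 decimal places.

Enumerate the 4 (structural fatigue, overloaded truck) configurations and weight by the priors:
  P(strain alarm) = 0.08×0.94×0.87 + 0.76×0.94×0.13 + 0.49×0.06×0.87 + 0.84×0.06×0.13
        = 0.065424 + 0.092872 + 0.025578 + 0.006552 = 0.190426
Configurations with structural fatigue contribute 0.032130, so
  P(structural fatigue | strain alarm) = 0.032130 / 0.190426 ≈ 0.1687

Pr(structural fatigue | strain alarm) ≈ 0.1687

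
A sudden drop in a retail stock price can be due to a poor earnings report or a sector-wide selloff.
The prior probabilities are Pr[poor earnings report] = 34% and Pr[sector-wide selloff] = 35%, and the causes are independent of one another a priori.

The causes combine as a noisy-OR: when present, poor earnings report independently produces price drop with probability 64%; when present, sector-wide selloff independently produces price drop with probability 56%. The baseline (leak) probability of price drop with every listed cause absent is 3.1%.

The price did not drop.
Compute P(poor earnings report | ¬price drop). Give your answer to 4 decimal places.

Under noisy-OR, P(price drop | causes) = 1 − (1−0.031)·∏(1−qᵢ) over the active causes.
For the numerator, keep only poor earnings report=true terms: 0.077094 + 0.018265 = 0.095359
The normalizing constant is 0.969·0.66·0.65 + 0.42636·0.66·0.35 + 0.34884·0.34·0.65 + 0.15349·0.34·0.35 = 0.609549
P(poor earnings report | ¬price drop) = 0.095359/0.609549 ≈ 0.1564

P(poor earnings report | ¬price drop) ≈ 0.1564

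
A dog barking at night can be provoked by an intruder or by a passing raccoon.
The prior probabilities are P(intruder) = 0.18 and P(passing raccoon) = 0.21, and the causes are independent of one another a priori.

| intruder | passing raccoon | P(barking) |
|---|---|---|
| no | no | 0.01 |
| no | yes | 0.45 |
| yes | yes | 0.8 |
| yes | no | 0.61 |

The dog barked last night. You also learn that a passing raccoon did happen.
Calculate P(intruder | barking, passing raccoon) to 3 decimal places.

For the numerator, keep only intruder=true terms: 0.8*0.18 = 0.144000
Denominator P(barking | passing raccoon): 0.45*0.82 + 0.8*0.18 = 0.513000
P(intruder | barking, passing raccoon) = 0.144000/0.513000 ≈ 0.281

P(intruder | barking, passing raccoon) ≈ 0.281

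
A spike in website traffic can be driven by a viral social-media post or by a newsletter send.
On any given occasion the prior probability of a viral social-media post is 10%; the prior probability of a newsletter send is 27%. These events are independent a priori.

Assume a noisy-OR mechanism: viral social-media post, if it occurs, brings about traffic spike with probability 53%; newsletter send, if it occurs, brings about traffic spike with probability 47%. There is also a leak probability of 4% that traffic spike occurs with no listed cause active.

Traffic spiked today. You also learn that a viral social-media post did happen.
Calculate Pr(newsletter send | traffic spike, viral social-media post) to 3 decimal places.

Under noisy-OR, P(traffic spike | causes) = 1 − (1−0.04)·∏(1−qᵢ) over the active causes.
P(traffic spike | viral social-media post) = 0.5488·0.73 + 0.760864·0.27 = 0.400624 + 0.205433 = 0.606057
Restricting to configurations with newsletter send present: 0.760864·0.27 = 0.205433.
Hence the posterior is 0.205433/0.606057 ≈ 0.339.

Pr(newsletter send | traffic spike, viral social-media post) ≈ 0.339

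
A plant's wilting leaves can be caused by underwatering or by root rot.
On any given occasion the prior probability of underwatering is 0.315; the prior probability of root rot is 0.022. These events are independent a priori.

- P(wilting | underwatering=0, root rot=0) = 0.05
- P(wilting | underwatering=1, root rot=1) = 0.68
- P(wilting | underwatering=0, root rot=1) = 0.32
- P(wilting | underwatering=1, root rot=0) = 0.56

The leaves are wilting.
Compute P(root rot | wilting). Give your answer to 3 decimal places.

For the numerator, keep only root rot=true terms: 0.004822 + 0.004712 = 0.009534
The normalizing constant is 0.05·0.685·0.978 + 0.32·0.685·0.022 + 0.56·0.315·0.978 + 0.68·0.315·0.022 = 0.215549
P(root rot | wilting) = 0.009534/0.215549 ≈ 0.044

P(root rot | wilting) ≈ 0.044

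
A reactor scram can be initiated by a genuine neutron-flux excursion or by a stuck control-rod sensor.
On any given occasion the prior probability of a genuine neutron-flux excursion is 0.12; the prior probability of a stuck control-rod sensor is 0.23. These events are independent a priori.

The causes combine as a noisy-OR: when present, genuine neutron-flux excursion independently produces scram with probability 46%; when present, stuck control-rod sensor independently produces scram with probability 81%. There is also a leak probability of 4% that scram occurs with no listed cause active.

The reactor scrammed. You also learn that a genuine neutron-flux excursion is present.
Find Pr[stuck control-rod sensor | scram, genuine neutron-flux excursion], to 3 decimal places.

Pr[stuck control-rod sensor | scram, genuine neutron-flux excursion] ≈ 0.359

Under noisy-OR, P(scram | causes) = 1 − (1−0.04)·∏(1−qᵢ) over the active causes.
P(scram | genuine neutron-flux excursion) = 0.4816×0.77 + 0.901504×0.23 = 0.370832 + 0.207346 = 0.578178
Restricting to configurations with stuck control-rod sensor present: 0.901504×0.23 = 0.207346.
So P(stuck control-rod sensor | scram, genuine neutron-flux excursion) = 0.207346/0.578178 ≈ 0.359.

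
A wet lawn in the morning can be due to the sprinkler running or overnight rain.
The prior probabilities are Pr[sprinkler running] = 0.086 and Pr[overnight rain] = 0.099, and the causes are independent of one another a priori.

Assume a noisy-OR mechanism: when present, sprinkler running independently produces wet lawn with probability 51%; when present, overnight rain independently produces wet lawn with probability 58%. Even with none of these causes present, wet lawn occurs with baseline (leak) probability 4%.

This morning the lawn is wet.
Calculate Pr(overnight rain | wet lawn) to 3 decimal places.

Pr(overnight rain | wet lawn) ≈ 0.451

Under noisy-OR, P(wet lawn | causes) = 1 − (1−0.04)·∏(1−qᵢ) over the active causes.
P(wet lawn) = 0.04·0.914·0.901 + 0.5968·0.914·0.099 + 0.5296·0.086·0.901 + 0.802432·0.086·0.099 = 0.032941 + 0.054002 + 0.041037 + 0.006832 = 0.134812
Of this, 0.060834 comes from 0.054002 + 0.006832 (the overnight rain=true cases).
P(overnight rain | wet lawn) = 0.060834 / 0.134812 ≈ 0.451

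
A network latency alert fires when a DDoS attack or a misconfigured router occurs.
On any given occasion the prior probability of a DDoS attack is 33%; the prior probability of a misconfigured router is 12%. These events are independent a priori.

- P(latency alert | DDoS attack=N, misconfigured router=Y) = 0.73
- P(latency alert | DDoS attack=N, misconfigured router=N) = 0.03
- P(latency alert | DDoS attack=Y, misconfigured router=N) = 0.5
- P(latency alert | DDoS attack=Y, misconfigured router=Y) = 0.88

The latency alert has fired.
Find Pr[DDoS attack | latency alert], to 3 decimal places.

Numerator (weight on configurations with DDoS attack): 0.145200 + 0.034848 = 0.180048
Normalizer over all consistent configurations: 0.03×0.67×0.88 + 0.73×0.67×0.12 + 0.5×0.33×0.88 + 0.88×0.33×0.12 = 0.256428
Posterior = 0.180048 / 0.256428 ≈ 0.702

Pr[DDoS attack | latency alert] ≈ 0.702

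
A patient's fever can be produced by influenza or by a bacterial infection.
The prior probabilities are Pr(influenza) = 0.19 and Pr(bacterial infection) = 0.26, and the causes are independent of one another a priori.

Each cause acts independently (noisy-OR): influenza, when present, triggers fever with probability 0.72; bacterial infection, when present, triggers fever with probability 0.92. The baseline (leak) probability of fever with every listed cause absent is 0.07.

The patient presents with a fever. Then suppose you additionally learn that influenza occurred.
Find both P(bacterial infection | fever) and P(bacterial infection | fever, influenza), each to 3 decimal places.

Under noisy-OR, P(fever | causes) = 1 − (1−0.07)·∏(1−qᵢ) over the active causes.
P(fever) = 0.07·0.81·0.74 + 0.9256·0.81·0.26 + 0.7396·0.19·0.74 + 0.979168·0.19·0.26 = 0.041958 + 0.194931 + 0.103988 + 0.048371 = 0.389248
The bacterial infection-present share is 0.194931 + 0.048371 = 0.243302.
So P(bacterial infection | fever) = 0.243302/0.389248 ≈ 0.625.

Now condition on the additional information:
Numerator (weight on configurations with bacterial infection): 0.979168×0.26 = 0.254584
Denominator P(fever | influenza): 0.7396×0.74 + 0.979168×0.26 = 0.801888
P(bacterial infection | fever, influenza) = 0.254584/0.801888 ≈ 0.317

P(bacterial infection | fever) ≈ 0.625; P(bacterial infection | fever, influenza) ≈ 0.317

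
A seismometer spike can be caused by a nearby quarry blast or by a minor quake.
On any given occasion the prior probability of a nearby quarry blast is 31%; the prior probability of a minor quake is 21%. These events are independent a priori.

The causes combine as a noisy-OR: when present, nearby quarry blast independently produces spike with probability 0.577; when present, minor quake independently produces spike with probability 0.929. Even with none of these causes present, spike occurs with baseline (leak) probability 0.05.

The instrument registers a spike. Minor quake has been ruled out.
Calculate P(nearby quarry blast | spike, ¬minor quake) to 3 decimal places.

P(nearby quarry blast | spike, ¬minor quake) ≈ 0.843

Under noisy-OR, P(spike | causes) = 1 − (1−0.05)·∏(1−qᵢ) over the active causes.
Numerator (weight on configurations with nearby quarry blast): 0.59815×0.31 = 0.185426
Normalizer over all consistent configurations: 0.05×0.69 + 0.59815×0.31 = 0.219926
Posterior = 0.185426 / 0.219926 ≈ 0.843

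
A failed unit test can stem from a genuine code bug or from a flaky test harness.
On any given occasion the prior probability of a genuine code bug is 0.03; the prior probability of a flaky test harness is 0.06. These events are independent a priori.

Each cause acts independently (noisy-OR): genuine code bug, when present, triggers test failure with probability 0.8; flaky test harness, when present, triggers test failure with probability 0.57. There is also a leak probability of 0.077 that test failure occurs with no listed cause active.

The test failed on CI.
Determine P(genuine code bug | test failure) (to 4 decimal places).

Under noisy-OR, P(test failure | causes) = 1 − (1−0.077)·∏(1−qᵢ) over the active causes.
Enumerate the 4 (genuine code bug, flaky test harness) configurations and weight by the priors:
  P(test failure) = 0.077*0.97*0.94 + 0.60311*0.97*0.06 + 0.8154*0.03*0.94 + 0.920622*0.03*0.06
        = 0.070209 + 0.035101 + 0.022994 + 0.001657 = 0.129961
Keeping only the genuine code bug-present terms gives 0.024651, so
  P(genuine code bug | test failure) = 0.024651 / 0.129961 ≈ 0.1897

P(genuine code bug | test failure) ≈ 0.1897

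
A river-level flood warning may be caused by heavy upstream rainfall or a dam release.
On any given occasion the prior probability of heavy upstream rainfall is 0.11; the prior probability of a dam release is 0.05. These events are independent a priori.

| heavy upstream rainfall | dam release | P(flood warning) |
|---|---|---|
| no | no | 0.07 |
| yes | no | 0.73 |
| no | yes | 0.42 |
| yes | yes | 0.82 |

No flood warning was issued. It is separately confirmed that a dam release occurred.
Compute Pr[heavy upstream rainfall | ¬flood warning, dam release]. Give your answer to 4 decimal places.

Pr[heavy upstream rainfall | ¬flood warning, dam release] ≈ 0.0369

Enumerate both values of heavy upstream rainfall and weight by the priors:
  P(¬flood warning | dam release) = 0.58×0.89 + 0.18×0.11
        = 0.516200 + 0.019800 = 0.536000
Keeping only the heavy upstream rainfall-present terms gives 0.019800, so
  P(heavy upstream rainfall | ¬flood warning, dam release) = 0.019800 / 0.536000 ≈ 0.0369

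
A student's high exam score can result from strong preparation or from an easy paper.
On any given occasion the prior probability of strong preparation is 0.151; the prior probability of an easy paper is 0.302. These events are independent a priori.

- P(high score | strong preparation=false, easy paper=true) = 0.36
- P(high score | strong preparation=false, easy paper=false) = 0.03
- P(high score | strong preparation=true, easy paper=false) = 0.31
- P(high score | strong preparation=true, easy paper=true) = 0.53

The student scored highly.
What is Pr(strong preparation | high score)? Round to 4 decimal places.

P(high score) = 0.03·0.849·0.698 + 0.36·0.849·0.302 + 0.31·0.151·0.698 + 0.53·0.151·0.302 = 0.017778 + 0.092303 + 0.032673 + 0.024169 = 0.166923
The strong preparation-present share is 0.032673 + 0.024169 = 0.056842.
So P(strong preparation | high score) = 0.056842/0.166923 ≈ 0.3405.

Pr(strong preparation | high score) ≈ 0.3405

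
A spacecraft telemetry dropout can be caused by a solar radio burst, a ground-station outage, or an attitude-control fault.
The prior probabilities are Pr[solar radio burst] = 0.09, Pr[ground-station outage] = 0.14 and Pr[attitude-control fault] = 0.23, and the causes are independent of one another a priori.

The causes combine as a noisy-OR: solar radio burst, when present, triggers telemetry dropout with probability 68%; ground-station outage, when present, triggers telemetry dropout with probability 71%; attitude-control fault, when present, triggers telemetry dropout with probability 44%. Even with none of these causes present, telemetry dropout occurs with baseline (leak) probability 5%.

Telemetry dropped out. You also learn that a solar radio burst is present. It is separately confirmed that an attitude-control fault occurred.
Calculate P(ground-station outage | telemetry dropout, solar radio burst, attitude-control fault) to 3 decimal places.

P(ground-station outage | telemetry dropout, solar radio burst, attitude-control fault) ≈ 0.157

Under noisy-OR, P(telemetry dropout | causes) = 1 − (1−0.05)·∏(1−qᵢ) over the active causes.
P(telemetry dropout | solar radio burst, attitude-control fault) = 0.82976*0.86 + 0.95063*0.14 = 0.713594 + 0.133088 = 0.846682
The ground-station outage-present share is 0.95063*0.14 = 0.133088.
So P(ground-station outage | telemetry dropout, solar radio burst, attitude-control fault) = 0.133088/0.846682 ≈ 0.157.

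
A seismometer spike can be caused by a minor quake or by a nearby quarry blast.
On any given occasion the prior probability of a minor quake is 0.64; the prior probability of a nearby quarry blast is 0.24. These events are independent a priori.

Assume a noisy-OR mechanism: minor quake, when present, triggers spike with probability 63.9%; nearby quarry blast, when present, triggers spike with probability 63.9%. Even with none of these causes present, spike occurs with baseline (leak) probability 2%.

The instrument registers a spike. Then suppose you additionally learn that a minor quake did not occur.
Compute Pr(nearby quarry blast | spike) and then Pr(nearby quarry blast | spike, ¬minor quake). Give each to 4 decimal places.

Pr(nearby quarry blast | spike) ≈ 0.3725; Pr(nearby quarry blast | spike, ¬minor quake) ≈ 0.9107

Under noisy-OR, P(spike | causes) = 1 − (1−0.02)·∏(1−qᵢ) over the active causes.
P(spike) = 0.02×0.36×0.76 + 0.64622×0.36×0.24 + 0.64622×0.64×0.76 + 0.872285×0.64×0.24 = 0.005472 + 0.055833 + 0.314321 + 0.133983 = 0.509609
The nearby quarry blast-present share is 0.055833 + 0.133983 = 0.189816.
So P(nearby quarry blast | spike) = 0.189816/0.509609 ≈ 0.3725.

With the extra evidence:
Weight on nearby quarry blast=true, given the evidence: 0.64622·0.24 = 0.155093
The normalizing constant is 0.02·0.76 + 0.64622·0.24 = 0.170293
P(nearby quarry blast | spike, ¬minor quake) = 0.155093/0.170293 ≈ 0.9107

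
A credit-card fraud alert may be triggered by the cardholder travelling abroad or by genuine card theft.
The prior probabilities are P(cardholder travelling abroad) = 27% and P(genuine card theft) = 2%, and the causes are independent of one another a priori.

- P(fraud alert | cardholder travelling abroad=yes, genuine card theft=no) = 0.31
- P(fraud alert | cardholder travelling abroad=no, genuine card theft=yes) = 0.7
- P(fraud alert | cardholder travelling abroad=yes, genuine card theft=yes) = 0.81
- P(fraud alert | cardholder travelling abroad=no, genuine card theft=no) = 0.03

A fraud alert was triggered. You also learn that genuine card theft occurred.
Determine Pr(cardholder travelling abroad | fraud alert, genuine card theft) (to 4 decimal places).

Weight on cardholder travelling abroad=true, given the evidence: 0.81×0.27 = 0.218700
Denominator P(fraud alert | genuine card theft): 0.7×0.73 + 0.81×0.27 = 0.729700
P(cardholder travelling abroad | fraud alert, genuine card theft) = 0.218700/0.729700 ≈ 0.2997

Pr(cardholder travelling abroad | fraud alert, genuine card theft) ≈ 0.2997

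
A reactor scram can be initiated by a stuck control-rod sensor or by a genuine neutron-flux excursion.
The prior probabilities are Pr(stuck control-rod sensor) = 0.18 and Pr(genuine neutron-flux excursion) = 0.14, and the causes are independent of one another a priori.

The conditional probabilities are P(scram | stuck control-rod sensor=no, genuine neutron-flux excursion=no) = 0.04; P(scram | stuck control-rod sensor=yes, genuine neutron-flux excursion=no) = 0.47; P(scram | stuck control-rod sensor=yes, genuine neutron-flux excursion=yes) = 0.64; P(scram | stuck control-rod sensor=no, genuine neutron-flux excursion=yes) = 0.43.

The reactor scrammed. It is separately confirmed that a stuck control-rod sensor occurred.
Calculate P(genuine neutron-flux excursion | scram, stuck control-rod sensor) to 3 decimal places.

For the numerator, keep only genuine neutron-flux excursion=true terms: 0.64×0.14 = 0.089600
Normalizer over all consistent configurations: 0.47×0.86 + 0.64×0.14 = 0.493800
Posterior = 0.089600 / 0.493800 ≈ 0.181

P(genuine neutron-flux excursion | scram, stuck control-rod sensor) ≈ 0.181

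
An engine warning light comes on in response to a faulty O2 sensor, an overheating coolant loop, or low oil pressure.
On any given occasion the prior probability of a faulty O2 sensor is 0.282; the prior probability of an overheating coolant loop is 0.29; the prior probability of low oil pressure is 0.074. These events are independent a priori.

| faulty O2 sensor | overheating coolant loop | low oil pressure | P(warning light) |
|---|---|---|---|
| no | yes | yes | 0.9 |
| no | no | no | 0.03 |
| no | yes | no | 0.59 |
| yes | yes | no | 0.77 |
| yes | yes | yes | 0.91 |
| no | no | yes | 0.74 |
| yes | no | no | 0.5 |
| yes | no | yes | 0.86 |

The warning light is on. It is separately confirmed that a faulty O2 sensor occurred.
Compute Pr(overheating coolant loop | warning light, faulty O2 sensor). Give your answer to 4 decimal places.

Pr(overheating coolant loop | warning light, faulty O2 sensor) ≈ 0.3770

P(warning light | faulty O2 sensor) = 0.5×0.71×0.926 + 0.86×0.71×0.074 + 0.77×0.29×0.926 + 0.91×0.29×0.074 = 0.328730 + 0.045184 + 0.206776 + 0.019529 = 0.600219
The overheating coolant loop-present share is 0.206776 + 0.019529 = 0.226305.
P(overheating coolant loop | warning light, faulty O2 sensor) = 0.226305 / 0.600219 ≈ 0.3770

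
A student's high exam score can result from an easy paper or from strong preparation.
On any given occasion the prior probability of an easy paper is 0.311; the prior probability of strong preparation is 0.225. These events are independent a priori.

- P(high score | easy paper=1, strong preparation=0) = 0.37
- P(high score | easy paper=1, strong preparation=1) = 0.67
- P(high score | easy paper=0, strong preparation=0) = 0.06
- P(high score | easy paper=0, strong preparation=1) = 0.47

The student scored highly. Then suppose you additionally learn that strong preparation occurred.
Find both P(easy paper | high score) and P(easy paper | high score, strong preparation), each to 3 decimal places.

Numerator (weight on configurations with easy paper): 0.089179 + 0.046883 = 0.136062
Normalizer over all consistent configurations: 0.06·0.689·0.775 + 0.47·0.689·0.225 + 0.37·0.311·0.775 + 0.67·0.311·0.225 = 0.240962
P(easy paper | high score) = 0.136062/0.240962 ≈ 0.565

With the extra evidence:
P(high score | strong preparation) = 0.47*0.689 + 0.67*0.311 = 0.323830 + 0.208370 = 0.532200
Restricting to configurations with easy paper present: 0.67*0.311 = 0.208370.
Hence the posterior is 0.208370/0.532200 ≈ 0.392.
This is intercausal reasoning (explaining away): once strong preparation accounts for the high score, easy paper becomes less likely.

P(easy paper | high score) ≈ 0.565; P(easy paper | high score, strong preparation) ≈ 0.392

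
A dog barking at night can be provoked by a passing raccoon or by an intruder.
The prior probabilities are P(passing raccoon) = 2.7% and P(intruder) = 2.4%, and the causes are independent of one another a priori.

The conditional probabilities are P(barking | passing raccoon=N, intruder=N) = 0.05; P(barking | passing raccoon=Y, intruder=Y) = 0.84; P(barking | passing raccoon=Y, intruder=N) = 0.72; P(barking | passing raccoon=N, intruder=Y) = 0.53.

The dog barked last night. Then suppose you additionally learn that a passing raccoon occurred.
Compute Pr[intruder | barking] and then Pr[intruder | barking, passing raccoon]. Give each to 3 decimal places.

Numerator (weight on configurations with intruder): 0.012377 + 0.000544 = 0.012921
Normalizer over all consistent configurations: 0.05*0.973*0.976 + 0.53*0.973*0.024 + 0.72*0.027*0.976 + 0.84*0.027*0.024 = 0.079376
Posterior = 0.012921 / 0.079376 ≈ 0.163

With the extra evidence:
P(barking | passing raccoon) = 0.72×0.976 + 0.84×0.024 = 0.702720 + 0.020160 = 0.722880
Restricting to configurations with intruder present: 0.84×0.024 = 0.020160.
So P(intruder | barking, passing raccoon) = 0.020160/0.722880 ≈ 0.028.

Pr[intruder | barking] ≈ 0.163; Pr[intruder | barking, passing raccoon] ≈ 0.028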